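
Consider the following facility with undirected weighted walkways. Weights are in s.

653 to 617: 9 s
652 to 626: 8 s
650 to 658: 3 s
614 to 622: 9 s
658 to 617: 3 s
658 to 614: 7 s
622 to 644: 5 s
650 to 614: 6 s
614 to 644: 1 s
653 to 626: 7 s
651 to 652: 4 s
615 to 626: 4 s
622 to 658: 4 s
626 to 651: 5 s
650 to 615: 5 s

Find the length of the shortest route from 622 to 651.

Enumerating some paths:
622 → 644 → 614 → 650 → 615 → 626 → 651: 5+1+6+5+4+5 = 26
622 → 658 → 617 → 653 → 626 → 651: 4+3+9+7+5 = 28
622 → 658 → 650 → 615 → 626 → 652 → 651: 4+3+5+4+8+4 = 28
622 → 658 → 650 → 615 → 626 → 651: 4+3+5+4+5 = 21
The minimum is 21 s via 622 → 658 → 650 → 615 → 626 → 651.

21 s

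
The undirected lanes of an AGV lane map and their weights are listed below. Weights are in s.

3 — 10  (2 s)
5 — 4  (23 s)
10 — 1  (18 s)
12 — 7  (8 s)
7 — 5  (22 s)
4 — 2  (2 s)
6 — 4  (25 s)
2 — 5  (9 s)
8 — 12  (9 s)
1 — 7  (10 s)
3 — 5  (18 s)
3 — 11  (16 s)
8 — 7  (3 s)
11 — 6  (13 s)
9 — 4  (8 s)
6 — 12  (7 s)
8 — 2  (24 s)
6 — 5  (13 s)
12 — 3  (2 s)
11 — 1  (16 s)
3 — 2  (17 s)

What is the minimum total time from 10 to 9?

29 s

Compare a few routes:
10 → 3 → 12 → 6 → 5 → 2 → 4 → 9: 2+2+7+13+9+2+8 = 43
10 → 3 → 5 → 2 → 4 → 9: 2+18+9+2+8 = 39
10 → 3 → 2 → 4 → 9: 2+17+2+8 = 29
Cheapest is 10 → 3 → 2 → 4 → 9 at 29 s.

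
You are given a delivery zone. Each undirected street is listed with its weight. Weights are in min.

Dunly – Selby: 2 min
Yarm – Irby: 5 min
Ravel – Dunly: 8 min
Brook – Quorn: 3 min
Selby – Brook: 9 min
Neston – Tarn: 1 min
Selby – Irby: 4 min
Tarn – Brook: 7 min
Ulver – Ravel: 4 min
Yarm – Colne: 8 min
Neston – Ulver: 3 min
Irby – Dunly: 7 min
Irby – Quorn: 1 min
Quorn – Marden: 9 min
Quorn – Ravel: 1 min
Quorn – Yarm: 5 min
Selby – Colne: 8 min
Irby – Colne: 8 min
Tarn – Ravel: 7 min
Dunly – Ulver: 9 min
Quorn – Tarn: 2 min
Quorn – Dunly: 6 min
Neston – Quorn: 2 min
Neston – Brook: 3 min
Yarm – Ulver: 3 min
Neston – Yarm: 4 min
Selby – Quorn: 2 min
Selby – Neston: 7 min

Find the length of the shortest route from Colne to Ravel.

10 min

Running Dijkstra from Colne:
Colne: 0
Selby: 8  (via Colne)
Irby: 8  (via Colne)
Yarm: 8  (via Colne)
Quorn: 9  (via Irby)
Ravel: 10  (via Quorn)
Shortest route: Colne–Irby–Quorn–Ravel = 10 min.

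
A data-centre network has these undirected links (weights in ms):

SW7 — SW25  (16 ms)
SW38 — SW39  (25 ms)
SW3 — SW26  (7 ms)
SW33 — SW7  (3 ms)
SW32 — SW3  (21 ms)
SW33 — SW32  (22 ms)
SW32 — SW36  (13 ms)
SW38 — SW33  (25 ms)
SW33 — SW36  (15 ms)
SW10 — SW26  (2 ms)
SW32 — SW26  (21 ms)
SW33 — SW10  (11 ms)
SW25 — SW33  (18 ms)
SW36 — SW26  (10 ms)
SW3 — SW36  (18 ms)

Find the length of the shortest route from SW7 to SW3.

23 ms

Shortest distances from SW7:
SW7: 0
SW33: 3  (via SW7)
SW10: 14  (via SW33)
SW26: 16  (via SW10)
SW25: 16  (via SW7)
SW36: 18  (via SW33)
SW3: 23  (via SW26)
Shortest route: SW7–SW33–SW10–SW26–SW3 = 23 ms.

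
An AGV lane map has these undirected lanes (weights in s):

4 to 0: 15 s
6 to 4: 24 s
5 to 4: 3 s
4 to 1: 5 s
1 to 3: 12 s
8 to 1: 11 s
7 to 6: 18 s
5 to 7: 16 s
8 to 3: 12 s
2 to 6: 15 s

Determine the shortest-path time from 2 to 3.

Running Dijkstra from 2:
2: 0
6: 15  (via 2)
7: 33  (via 6)
4: 39  (via 6)
5: 42  (via 4)
1: 44  (via 4)
0: 54  (via 4)
8: 55  (via 1)
3: 56  (via 1)
Shortest route: 2–6–4–1–3 = 56 s.

56 s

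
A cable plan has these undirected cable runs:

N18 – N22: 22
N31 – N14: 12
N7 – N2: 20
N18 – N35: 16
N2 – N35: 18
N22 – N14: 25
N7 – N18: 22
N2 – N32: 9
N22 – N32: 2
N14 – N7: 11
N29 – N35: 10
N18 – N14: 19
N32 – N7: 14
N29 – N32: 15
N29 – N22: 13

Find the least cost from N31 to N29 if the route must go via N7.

Best N31 to N7: N31–N14–N7 costing 23
Best N7 to N29: N7–N32–N29 costing 29
Total via N7: 23 + 29 = 52.

52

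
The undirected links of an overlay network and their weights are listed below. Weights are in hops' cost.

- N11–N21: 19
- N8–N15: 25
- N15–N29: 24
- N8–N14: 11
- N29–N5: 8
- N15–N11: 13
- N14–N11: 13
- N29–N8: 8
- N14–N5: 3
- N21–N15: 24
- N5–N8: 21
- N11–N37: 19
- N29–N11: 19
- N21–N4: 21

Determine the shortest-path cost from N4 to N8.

64 hops' cost

Enumerating some paths:
N4–N21–N11–N14–N8: 21+19+13+11 = 64
N4–N21–N11–N29–N8: 21+19+19+8 = 67
Cheapest is N4–N21–N11–N14–N8 at 64 hops' cost.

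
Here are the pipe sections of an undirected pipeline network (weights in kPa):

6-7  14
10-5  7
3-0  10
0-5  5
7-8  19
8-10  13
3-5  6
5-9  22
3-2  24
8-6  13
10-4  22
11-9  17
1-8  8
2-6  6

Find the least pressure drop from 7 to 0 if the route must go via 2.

54 kPa

Best 7 to 2: 7–6–2 costing 20
Shortest 2→0: 2–3–0 = 34
Total via 2: 20 + 34 = 54 kPa.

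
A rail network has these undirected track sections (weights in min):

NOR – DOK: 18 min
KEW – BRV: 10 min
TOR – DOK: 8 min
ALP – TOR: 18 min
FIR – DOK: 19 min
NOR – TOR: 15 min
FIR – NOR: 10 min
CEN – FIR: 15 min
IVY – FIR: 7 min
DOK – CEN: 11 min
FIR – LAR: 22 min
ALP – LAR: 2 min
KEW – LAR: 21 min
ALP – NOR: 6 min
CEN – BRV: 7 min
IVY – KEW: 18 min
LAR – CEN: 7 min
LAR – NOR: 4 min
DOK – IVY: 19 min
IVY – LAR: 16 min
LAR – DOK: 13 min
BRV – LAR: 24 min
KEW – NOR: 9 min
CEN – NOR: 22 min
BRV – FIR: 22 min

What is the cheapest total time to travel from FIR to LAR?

Settle nodes by increasing distance from FIR:
FIR: 0
IVY: 7  (via FIR)
NOR: 10  (via FIR)
LAR: 14  (via NOR)
Shortest route: FIR–NOR–LAR = 14 min.

14 min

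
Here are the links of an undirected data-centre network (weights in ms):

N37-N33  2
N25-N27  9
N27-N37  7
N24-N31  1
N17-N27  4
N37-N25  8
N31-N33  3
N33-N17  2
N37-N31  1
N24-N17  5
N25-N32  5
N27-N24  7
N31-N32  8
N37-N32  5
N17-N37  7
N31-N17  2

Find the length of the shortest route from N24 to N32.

Enumerating some paths:
N24 → N31 → N37 → N32: 1+1+5 = 7
N24 → N31 → N17 → N33 → N37 → N32: 1+2+2+2+5 = 12
N24 → N31 → N32: 1+8 = 9
N24 → N31 → N33 → N37 → N32: 1+3+2+5 = 11
The minimum is 7 ms via N24 → N31 → N37 → N32.

7 ms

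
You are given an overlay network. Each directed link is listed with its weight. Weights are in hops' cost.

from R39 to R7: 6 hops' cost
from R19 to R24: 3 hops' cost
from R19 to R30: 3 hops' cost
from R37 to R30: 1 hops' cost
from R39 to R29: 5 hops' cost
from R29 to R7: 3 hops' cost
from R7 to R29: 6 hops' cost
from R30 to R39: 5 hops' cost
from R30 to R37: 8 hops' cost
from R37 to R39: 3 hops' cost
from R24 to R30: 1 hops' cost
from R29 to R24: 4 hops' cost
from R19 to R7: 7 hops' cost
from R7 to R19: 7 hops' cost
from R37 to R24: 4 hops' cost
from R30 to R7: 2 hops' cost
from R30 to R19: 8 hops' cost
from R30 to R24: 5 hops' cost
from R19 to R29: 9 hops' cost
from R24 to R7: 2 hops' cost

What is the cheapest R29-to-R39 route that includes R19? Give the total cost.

Best R29 to R19: R29 → R7 → R19 costing 10
Shortest R19→R39: R19 → R30 → R39 = 8
Total via R19: 10 + 8 = 18 hops' cost.

18 hops' cost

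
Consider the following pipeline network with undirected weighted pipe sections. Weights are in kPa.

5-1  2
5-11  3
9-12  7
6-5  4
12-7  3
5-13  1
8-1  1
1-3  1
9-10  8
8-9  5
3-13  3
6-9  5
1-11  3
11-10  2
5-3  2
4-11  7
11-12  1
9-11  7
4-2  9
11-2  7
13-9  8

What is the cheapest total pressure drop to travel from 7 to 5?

7 kPa

Candidate routes:
7–12–11–1–3–5: 3+1+3+1+2 = 10
7–12–11–5: 3+1+3 = 7
7–12–11–1–3–13–5: 3+1+3+1+3+1 = 12
7–12–11–1–5: 3+1+3+2 = 9
The minimum is 7 kPa via 7–12–11–5.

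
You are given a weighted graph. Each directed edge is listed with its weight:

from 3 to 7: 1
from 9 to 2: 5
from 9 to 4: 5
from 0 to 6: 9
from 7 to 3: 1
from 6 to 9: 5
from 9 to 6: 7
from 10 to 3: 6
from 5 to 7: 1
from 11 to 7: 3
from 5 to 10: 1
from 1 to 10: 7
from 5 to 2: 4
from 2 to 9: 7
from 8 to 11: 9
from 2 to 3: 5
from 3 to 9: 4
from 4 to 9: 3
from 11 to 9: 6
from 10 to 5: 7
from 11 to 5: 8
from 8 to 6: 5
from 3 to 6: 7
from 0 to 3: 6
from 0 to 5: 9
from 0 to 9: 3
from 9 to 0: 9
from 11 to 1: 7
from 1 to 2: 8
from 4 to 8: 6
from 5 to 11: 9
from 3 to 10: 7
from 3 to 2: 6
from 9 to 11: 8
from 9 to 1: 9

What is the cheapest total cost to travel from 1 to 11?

23

Candidate routes:
1 → 2 → 3 → 9 → 11: 8+5+4+8 = 25
1 → 10 → 5 → 11: 7+7+9 = 23
1 → 10 → 5 → 7 → 3 → 9 → 11: 7+7+1+1+4+8 = 28
1 → 10 → 3 → 9 → 11: 7+6+4+8 = 25
The minimum is 23 via 1 → 10 → 5 → 11.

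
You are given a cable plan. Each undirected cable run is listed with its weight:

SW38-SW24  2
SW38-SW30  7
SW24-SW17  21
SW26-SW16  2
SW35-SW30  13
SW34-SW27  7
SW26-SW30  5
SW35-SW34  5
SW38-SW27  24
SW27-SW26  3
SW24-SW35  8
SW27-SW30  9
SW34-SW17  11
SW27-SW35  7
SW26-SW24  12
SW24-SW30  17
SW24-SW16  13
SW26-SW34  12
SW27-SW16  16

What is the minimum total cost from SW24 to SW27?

15

Candidate routes:
SW24 - SW35 - SW27: 8+7 = 15
SW24 - SW38 - SW30 - SW26 - SW27: 2+7+5+3 = 17
Cheapest is SW24 - SW35 - SW27 at 15.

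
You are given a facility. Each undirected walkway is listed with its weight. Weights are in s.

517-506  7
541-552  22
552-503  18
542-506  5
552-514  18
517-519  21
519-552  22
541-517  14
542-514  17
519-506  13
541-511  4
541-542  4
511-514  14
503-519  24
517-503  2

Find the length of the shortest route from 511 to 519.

26 s

Running Dijkstra from 511:
511: 0
541: 4  (via 511)
542: 8  (via 541)
506: 13  (via 542)
514: 14  (via 511)
517: 18  (via 541)
503: 20  (via 517)
552: 26  (via 541)
519: 26  (via 506)
Shortest route: 511 → 541 → 542 → 506 → 519 = 26 s.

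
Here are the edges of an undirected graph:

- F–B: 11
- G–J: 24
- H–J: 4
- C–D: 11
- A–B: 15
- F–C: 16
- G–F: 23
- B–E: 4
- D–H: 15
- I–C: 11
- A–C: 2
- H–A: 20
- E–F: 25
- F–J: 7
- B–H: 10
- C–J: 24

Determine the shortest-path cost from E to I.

Running Dijkstra from E:
E: 0
B: 4  (via E)
H: 14  (via B)
F: 15  (via B)
J: 18  (via H)
A: 19  (via B)
C: 21  (via A)
D: 29  (via H)
I: 32  (via C)
Shortest route: E–B–A–C–I = 32.

32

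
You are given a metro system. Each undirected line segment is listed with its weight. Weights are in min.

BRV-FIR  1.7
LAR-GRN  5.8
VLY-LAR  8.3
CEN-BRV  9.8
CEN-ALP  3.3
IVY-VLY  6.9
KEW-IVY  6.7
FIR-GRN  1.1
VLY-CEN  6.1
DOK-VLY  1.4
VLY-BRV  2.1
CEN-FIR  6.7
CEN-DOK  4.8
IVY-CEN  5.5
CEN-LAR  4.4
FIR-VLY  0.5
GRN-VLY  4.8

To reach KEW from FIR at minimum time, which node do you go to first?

VLY

Compare a few routes:
FIR → VLY → CEN → IVY → KEW: 0.5+6.1+5.5+6.7 = 18.8
FIR → VLY → IVY → KEW: 0.5+6.9+6.7 = 14.1
FIR → BRV → VLY → IVY → KEW: 1.7+2.1+6.9+6.7 = 17.4
FIR → CEN → IVY → KEW: 6.7+5.5+6.7 = 18.9
The minimum is 14.1 min via FIR → VLY → IVY → KEW.
So from FIR the first move is to VLY.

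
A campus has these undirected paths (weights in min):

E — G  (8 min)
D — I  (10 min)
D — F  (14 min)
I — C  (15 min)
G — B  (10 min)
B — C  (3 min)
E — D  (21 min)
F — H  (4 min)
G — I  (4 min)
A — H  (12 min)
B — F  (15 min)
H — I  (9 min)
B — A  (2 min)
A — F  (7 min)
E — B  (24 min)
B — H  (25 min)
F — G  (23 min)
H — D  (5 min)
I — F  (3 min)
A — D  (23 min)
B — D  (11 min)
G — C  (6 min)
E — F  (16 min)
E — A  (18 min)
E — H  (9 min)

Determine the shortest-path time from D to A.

Enumerating some paths:
D–I–F–A: 10+3+7 = 20
D–B–A: 11+2 = 13
D–H–F–A: 5+4+7 = 16
D–H–A: 5+12 = 17
The minimum is 13 min via D–B–A.

13 min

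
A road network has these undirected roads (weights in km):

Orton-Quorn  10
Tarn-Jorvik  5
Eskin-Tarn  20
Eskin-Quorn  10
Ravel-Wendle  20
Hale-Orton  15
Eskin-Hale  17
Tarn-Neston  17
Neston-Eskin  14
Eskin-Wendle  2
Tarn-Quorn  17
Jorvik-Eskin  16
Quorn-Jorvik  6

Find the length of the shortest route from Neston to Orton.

Candidate routes:
Neston - Tarn - Jorvik - Quorn - Orton: 17+5+6+10 = 38
Neston - Eskin - Quorn - Orton: 14+10+10 = 34
Neston - Tarn - Quorn - Orton: 17+17+10 = 44
Neston - Eskin - Hale - Orton: 14+17+15 = 46
The minimum is 34 km via Neston - Eskin - Quorn - Orton.

34 km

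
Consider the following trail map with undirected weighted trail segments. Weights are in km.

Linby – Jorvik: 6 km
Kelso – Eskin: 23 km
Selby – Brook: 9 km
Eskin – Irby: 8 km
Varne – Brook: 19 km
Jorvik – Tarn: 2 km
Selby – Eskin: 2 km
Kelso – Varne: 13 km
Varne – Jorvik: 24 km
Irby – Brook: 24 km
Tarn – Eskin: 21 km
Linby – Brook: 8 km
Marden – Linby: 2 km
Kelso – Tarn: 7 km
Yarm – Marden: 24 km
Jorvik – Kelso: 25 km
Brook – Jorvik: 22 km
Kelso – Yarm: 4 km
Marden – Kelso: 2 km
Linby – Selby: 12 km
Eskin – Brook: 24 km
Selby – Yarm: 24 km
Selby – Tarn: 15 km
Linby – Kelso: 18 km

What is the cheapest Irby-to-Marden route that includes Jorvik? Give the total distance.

35 km

Shortest Irby→Jorvik: Irby → Eskin → Selby → Tarn → Jorvik = 27
Shortest Jorvik→Marden: Jorvik → Linby → Marden = 8
Total via Jorvik: 27 + 8 = 35 km.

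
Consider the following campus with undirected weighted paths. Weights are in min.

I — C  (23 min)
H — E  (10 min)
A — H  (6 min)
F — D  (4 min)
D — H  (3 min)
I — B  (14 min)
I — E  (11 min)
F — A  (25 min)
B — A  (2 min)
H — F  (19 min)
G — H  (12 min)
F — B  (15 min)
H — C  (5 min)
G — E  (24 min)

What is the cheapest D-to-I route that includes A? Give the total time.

25 min

Shortest D→A: D → H → A = 9
Shortest A→I: A → B → I = 16
Total via A: 9 + 16 = 25 min.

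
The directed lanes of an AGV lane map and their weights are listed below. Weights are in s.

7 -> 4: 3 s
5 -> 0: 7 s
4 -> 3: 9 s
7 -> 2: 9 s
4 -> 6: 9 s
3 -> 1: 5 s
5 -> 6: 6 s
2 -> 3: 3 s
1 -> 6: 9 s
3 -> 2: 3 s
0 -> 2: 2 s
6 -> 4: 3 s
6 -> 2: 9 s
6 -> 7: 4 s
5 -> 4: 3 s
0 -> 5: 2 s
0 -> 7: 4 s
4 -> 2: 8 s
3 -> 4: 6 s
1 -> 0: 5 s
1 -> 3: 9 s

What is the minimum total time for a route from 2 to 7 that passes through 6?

Shortest 2→6: 2–3–1–6 = 17
Shortest 6→7: 6–7 = 4
Total via 6: 17 + 4 = 21 s.

21 s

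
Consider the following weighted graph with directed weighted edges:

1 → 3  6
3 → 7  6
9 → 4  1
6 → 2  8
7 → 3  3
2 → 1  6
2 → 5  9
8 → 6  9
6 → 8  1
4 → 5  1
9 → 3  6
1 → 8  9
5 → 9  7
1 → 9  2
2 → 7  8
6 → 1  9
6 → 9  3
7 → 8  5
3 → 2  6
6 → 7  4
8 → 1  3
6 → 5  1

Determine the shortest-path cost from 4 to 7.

20

Running Dijkstra from 4:
4: 0
5: 1  (via 4)
9: 8  (via 5)
3: 14  (via 9)
2: 20  (via 3)
7: 20  (via 3)
Shortest route: 4 → 5 → 9 → 3 → 7 = 20.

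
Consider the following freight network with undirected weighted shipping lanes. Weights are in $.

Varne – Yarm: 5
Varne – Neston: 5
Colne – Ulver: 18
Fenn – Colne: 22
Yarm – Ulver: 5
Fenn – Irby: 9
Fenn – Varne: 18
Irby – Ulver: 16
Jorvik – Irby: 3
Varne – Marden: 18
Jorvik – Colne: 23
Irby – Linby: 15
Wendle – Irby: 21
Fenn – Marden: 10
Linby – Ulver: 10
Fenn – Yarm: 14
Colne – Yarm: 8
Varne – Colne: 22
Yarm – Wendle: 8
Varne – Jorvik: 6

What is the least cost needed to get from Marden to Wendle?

$31

Shortest distances from Marden:
Marden: 0
Fenn: 10  (via Marden)
Varne: 18  (via Marden)
Irby: 19  (via Fenn)
Jorvik: 22  (via Irby)
Yarm: 23  (via Varne)
Neston: 23  (via Varne)
Ulver: 28  (via Yarm)
Colne: 31  (via Yarm)
Wendle: 31  (via Yarm)
Shortest route: Marden–Varne–Yarm–Wendle = $31.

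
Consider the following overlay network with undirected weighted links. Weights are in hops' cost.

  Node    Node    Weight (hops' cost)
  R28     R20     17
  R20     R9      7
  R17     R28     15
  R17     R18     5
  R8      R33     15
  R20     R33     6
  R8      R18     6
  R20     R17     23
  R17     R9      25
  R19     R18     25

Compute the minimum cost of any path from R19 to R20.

52 hops' cost

Shortest distances from R19:
R19: 0
R18: 25  (via R19)
R17: 30  (via R18)
R8: 31  (via R18)
R28: 45  (via R17)
R33: 46  (via R8)
R20: 52  (via R33)
Shortest route: R19 → R18 → R8 → R33 → R20 = 52 hops' cost.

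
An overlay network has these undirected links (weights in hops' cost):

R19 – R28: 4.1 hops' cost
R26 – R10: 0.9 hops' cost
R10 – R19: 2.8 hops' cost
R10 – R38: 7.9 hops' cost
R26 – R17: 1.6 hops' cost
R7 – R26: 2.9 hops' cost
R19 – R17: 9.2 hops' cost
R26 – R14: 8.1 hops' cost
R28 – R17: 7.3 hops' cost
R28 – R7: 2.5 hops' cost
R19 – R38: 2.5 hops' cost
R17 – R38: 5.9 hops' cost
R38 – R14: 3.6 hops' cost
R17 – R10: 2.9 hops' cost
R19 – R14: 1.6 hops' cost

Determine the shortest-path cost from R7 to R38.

Compare a few routes:
R7 → R28 → R19 → R38: 2.5+4.1+2.5 = 9.1
R7 → R26 → R17 → R38: 2.9+1.6+5.9 = 10.4
R7 → R26 → R10 → R38: 2.9+0.9+7.9 = 11.7
Cheapest is R7 → R28 → R19 → R38 at 9.1 hops' cost.

9.1 hops' cost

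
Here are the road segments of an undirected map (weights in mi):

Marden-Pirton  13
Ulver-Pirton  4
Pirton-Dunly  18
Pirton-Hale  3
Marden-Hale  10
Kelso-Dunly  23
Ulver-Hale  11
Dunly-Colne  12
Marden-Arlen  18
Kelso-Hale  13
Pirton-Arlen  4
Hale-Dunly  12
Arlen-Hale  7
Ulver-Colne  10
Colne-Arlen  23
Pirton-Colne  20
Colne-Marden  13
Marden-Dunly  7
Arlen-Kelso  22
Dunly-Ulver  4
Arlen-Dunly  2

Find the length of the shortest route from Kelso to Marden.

23 mi

Compare a few routes:
Kelso - Hale - Arlen - Dunly - Marden: 13+7+2+7 = 29
Kelso - Hale - Marden: 13+10 = 23
Kelso - Hale - Pirton - Arlen - Dunly - Marden: 13+3+4+2+7 = 29
Kelso - Hale - Pirton - Marden: 13+3+13 = 29
The minimum is 23 mi via Kelso - Hale - Marden.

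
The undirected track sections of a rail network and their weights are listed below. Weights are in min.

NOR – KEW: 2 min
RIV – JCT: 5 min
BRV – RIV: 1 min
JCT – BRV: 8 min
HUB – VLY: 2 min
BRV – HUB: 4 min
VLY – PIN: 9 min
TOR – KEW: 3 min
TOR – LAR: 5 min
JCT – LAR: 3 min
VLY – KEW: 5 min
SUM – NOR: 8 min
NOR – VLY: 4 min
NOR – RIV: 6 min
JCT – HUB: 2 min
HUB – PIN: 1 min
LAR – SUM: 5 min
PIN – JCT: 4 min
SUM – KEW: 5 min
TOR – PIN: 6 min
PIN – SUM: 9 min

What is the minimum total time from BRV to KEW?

9 min

Shortest distances from BRV:
BRV: 0
RIV: 1  (via BRV)
HUB: 4  (via BRV)
PIN: 5  (via HUB)
VLY: 6  (via HUB)
JCT: 6  (via RIV)
NOR: 7  (via RIV)
LAR: 9  (via JCT)
KEW: 9  (via NOR)
Shortest route: BRV–RIV–NOR–KEW = 9 min.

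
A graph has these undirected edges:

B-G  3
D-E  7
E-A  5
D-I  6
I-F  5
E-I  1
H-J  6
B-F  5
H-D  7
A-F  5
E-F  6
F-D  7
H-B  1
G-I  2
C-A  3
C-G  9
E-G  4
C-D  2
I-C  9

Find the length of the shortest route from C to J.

15

Enumerating some paths:
C–D–H–J: 2+7+6 = 15
C–G–B–H–J: 9+3+1+6 = 19
Cheapest is C–D–H–J at 15.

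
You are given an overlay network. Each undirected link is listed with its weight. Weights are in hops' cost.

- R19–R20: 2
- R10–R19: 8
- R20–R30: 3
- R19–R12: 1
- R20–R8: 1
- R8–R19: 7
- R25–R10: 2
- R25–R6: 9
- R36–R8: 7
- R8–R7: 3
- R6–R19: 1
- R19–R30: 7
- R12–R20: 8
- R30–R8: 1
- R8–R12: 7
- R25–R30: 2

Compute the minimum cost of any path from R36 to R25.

Compare a few routes:
R36 → R8 → R20 → R30 → R25: 7+1+3+2 = 13
R36 → R8 → R30 → R25: 7+1+2 = 10
The minimum is 10 hops' cost via R36 → R8 → R30 → R25.

10 hops' cost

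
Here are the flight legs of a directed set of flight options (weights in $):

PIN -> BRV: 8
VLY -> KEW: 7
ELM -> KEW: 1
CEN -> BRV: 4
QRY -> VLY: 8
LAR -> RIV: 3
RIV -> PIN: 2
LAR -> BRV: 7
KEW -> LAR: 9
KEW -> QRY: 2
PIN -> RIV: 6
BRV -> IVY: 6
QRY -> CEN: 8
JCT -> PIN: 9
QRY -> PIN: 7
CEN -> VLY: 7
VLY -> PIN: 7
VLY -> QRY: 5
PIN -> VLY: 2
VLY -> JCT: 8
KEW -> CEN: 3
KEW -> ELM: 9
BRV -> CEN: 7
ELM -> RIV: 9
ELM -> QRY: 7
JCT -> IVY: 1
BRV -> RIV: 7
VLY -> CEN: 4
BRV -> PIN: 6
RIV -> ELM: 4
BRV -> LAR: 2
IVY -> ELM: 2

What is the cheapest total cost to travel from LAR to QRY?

Running Dijkstra from LAR:
LAR: 0
RIV: 3  (via LAR)
PIN: 5  (via RIV)
ELM: 7  (via RIV)
BRV: 7  (via LAR)
VLY: 7  (via PIN)
KEW: 8  (via ELM)
QRY: 10  (via KEW)
Shortest route: LAR–RIV–ELM–KEW–QRY = $10.

$10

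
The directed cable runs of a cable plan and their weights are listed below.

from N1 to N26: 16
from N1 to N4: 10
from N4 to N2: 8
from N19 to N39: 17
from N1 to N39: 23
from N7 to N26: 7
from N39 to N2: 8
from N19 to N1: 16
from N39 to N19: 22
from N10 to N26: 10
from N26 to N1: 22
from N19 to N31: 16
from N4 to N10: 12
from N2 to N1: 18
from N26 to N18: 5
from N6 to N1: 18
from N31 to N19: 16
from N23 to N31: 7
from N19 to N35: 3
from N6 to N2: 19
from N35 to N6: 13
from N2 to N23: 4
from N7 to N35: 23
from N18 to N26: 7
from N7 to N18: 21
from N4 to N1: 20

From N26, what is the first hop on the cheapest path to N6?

N1

Enumerating some paths:
N26–N1–N39–N19–N35–N6: 22+23+22+3+13 = 83
N26–N1–N39–N2–N23–N31–N19–N35–N6: 22+23+8+4+7+16+3+13 = 96
Cheapest is N26–N1–N39–N19–N35–N6 at 83.
So from N26 the first move is to N1.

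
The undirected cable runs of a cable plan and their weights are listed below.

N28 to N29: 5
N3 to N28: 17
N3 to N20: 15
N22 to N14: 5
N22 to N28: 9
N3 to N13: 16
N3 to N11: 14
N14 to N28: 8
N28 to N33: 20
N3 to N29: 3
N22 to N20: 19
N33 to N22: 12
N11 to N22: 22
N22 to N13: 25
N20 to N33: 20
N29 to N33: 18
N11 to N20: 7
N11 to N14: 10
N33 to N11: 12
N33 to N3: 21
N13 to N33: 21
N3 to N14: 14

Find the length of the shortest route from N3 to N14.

14

Enumerating some paths:
N3 → N14: 14 = 14
N3 → N29 → N28 → N14: 3+5+8 = 16
The minimum is 14 via N3 → N14.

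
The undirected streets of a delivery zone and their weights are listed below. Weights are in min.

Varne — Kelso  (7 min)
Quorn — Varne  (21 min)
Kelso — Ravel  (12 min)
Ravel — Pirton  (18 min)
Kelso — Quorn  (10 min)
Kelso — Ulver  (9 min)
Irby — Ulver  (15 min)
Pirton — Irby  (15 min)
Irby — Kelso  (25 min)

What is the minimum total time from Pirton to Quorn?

40 min

Candidate routes:
Pirton–Ravel–Kelso–Quorn: 18+12+10 = 40
Pirton–Irby–Ulver–Kelso–Quorn: 15+15+9+10 = 49
Pirton–Irby–Kelso–Quorn: 15+25+10 = 50
The minimum is 40 min via Pirton–Ravel–Kelso–Quorn.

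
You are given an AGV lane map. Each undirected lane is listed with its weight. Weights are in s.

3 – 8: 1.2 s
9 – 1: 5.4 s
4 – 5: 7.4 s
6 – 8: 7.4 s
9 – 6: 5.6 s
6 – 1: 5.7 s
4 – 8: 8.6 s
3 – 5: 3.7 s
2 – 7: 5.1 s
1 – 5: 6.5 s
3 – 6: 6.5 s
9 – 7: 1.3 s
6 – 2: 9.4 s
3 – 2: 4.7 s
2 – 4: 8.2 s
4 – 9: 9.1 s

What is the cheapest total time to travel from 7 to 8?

11 s

Compare a few routes:
7–2–3–8: 5.1+4.7+1.2 = 11
7–9–6–3–8: 1.3+5.6+6.5+1.2 = 14.6
7–9–6–8: 1.3+5.6+7.4 = 14.3
The minimum is 11 s via 7–2–3–8.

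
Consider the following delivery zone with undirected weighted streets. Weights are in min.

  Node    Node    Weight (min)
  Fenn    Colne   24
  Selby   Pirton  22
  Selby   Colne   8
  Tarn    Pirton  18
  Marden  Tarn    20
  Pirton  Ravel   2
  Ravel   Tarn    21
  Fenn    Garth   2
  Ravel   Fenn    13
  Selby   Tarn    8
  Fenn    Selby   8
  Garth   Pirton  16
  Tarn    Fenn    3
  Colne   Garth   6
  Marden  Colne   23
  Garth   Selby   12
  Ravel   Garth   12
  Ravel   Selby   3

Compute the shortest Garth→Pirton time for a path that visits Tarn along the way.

Shortest Garth→Tarn: Garth → Fenn → Tarn = 5
Best Tarn to Pirton: Tarn → Selby → Ravel → Pirton costing 13
Total via Tarn: 5 + 13 = 18 min.

18 min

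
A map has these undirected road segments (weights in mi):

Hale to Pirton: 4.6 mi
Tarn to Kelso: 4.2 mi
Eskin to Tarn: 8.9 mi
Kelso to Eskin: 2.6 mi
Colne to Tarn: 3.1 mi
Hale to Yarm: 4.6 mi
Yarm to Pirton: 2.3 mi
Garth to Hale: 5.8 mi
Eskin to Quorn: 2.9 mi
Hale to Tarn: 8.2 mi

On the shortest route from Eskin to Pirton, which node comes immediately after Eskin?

Kelso

Candidate routes:
Eskin–Kelso–Tarn–Hale–Pirton: 2.6+4.2+8.2+4.6 = 19.6
Eskin–Tarn–Hale–Pirton: 8.9+8.2+4.6 = 21.7
The minimum is 19.6 mi via Eskin–Kelso–Tarn–Hale–Pirton.
So from Eskin the first move is to Kelso.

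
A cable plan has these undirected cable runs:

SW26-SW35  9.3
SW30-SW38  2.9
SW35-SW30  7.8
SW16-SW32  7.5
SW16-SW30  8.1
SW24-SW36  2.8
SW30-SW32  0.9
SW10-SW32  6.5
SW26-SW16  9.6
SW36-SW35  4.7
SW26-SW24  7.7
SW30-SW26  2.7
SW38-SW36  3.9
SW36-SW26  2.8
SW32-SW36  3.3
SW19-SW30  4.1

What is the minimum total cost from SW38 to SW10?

Shortest distances from SW38:
SW38: 0
SW30: 2.9  (via SW38)
SW32: 3.8  (via SW30)
SW36: 3.9  (via SW38)
SW26: 5.6  (via SW30)
SW24: 6.7  (via SW36)
SW19: 7  (via SW30)
SW35: 8.6  (via SW36)
SW10: 10.3  (via SW32)
Shortest route: SW38–SW30–SW32–SW10 = 10.3.

10.3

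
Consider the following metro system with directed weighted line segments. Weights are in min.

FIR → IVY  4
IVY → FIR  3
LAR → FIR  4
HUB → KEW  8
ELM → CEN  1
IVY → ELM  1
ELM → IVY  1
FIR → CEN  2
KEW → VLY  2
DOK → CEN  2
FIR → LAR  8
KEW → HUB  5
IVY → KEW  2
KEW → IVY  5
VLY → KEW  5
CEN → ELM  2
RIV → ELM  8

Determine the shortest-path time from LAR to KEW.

10 min

Shortest distances from LAR:
LAR: 0
FIR: 4  (via LAR)
CEN: 6  (via FIR)
ELM: 8  (via CEN)
IVY: 8  (via FIR)
KEW: 10  (via IVY)
Shortest route: LAR–FIR–IVY–KEW = 10 min.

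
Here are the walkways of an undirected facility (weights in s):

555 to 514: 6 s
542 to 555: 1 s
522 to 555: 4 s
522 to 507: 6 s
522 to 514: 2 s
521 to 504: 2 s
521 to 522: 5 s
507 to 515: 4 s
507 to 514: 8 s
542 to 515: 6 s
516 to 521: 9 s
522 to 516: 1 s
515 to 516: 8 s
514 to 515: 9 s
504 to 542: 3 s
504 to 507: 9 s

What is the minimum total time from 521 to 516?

Running Dijkstra from 521:
521: 0
504: 2  (via 521)
542: 5  (via 504)
522: 5  (via 521)
516: 6  (via 522)
Shortest route: 521–522–516 = 6 s.

6 s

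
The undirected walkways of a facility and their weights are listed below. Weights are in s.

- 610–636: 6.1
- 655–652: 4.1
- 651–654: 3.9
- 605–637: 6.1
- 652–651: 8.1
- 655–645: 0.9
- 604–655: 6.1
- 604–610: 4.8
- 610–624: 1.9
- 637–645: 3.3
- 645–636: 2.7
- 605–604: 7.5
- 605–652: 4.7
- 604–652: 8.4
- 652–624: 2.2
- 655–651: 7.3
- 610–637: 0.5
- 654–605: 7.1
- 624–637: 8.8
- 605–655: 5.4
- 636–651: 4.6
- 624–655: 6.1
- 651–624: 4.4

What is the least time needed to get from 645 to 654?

11.2 s

Running Dijkstra from 645:
645: 0
655: 0.9  (via 645)
636: 2.7  (via 645)
637: 3.3  (via 645)
610: 3.8  (via 637)
652: 5  (via 655)
624: 5.7  (via 610)
605: 6.3  (via 655)
604: 7  (via 655)
651: 7.3  (via 636)
654: 11.2  (via 651)
Shortest route: 645–636–651–654 = 11.2 s.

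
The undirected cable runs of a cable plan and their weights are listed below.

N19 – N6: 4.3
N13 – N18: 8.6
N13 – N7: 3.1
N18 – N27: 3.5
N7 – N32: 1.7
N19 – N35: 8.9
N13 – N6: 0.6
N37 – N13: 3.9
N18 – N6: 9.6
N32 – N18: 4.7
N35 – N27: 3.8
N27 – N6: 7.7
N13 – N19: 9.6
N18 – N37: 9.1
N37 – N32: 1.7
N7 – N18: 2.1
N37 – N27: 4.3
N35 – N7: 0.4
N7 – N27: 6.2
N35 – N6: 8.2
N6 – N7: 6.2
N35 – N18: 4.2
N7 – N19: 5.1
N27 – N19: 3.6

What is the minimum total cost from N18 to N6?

5.8

Running Dijkstra from N18:
N18: 0
N7: 2.1  (via N18)
N35: 2.5  (via N7)
N27: 3.5  (via N18)
N32: 3.8  (via N7)
N13: 5.2  (via N7)
N37: 5.5  (via N32)
N6: 5.8  (via N13)
Shortest route: N18–N7–N13–N6 = 5.8.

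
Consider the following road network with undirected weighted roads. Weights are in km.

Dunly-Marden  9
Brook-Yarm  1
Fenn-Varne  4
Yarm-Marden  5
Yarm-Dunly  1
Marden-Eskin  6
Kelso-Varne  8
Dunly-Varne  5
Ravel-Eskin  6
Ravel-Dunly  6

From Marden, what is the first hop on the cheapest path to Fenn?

Yarm

Candidate routes:
Marden → Yarm → Dunly → Varne → Fenn: 5+1+5+4 = 15
Marden → Dunly → Varne → Fenn: 9+5+4 = 18
Cheapest is Marden → Yarm → Dunly → Varne → Fenn at 15 km.
So from Marden the first move is to Yarm.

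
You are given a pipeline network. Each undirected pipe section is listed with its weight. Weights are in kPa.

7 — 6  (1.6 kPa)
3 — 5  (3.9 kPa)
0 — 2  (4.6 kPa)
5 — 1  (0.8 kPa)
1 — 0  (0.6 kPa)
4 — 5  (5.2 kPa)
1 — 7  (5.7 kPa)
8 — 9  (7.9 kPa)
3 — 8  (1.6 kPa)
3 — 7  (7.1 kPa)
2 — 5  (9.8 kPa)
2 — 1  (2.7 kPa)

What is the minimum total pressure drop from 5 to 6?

8.1 kPa

Candidate routes:
5–1–7–6: 0.8+5.7+1.6 = 8.1
5–3–7–6: 3.9+7.1+1.6 = 12.6
Cheapest is 5–1–7–6 at 8.1 kPa.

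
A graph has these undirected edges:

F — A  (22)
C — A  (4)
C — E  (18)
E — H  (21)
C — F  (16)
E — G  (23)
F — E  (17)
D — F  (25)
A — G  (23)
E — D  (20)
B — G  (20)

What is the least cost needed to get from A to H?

Candidate routes:
A–C–E–H: 4+18+21 = 43
A–G–E–H: 23+23+21 = 67
A–C–F–E–H: 4+16+17+21 = 58
A–F–E–H: 22+17+21 = 60
The minimum is 43 via A–C–E–H.

43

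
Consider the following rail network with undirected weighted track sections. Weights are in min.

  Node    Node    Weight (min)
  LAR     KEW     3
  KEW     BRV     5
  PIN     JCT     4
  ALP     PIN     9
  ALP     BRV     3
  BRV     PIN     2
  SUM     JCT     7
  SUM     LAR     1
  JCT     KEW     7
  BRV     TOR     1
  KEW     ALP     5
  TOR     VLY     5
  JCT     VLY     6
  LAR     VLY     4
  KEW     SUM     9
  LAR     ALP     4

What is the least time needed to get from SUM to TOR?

Enumerating some paths:
SUM → LAR → KEW → BRV → TOR: 1+3+5+1 = 10
SUM → LAR → ALP → BRV → TOR: 1+4+3+1 = 9
The minimum is 9 min via SUM → LAR → ALP → BRV → TOR.

9 min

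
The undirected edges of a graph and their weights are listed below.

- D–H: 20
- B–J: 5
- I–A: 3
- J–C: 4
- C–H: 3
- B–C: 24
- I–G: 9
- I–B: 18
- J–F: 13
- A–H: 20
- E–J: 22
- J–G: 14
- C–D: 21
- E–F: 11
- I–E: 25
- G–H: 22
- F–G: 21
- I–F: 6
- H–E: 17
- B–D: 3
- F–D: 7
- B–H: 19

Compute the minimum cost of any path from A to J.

Candidate routes:
A → I → G → J: 3+9+14 = 26
A → I → F → J: 3+6+13 = 22
A → I → F → D → B → J: 3+6+7+3+5 = 24
The minimum is 22 via A → I → F → J.

22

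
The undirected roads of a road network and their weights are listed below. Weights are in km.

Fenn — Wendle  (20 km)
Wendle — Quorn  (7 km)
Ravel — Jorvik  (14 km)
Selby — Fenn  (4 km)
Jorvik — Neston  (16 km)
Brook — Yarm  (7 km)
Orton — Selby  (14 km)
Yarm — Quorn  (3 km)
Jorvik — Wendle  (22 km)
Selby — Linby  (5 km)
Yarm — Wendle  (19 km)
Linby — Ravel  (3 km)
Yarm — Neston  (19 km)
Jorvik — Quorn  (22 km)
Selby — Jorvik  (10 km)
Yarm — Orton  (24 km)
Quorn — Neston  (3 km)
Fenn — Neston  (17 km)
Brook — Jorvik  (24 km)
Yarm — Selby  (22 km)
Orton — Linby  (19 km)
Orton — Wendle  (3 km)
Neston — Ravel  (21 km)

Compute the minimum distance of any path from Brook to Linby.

34 km

Enumerating some paths:
Brook → Yarm → Selby → Linby: 7+22+5 = 34
Brook → Yarm → Quorn → Neston → Ravel → Linby: 7+3+3+21+3 = 37
The minimum is 34 km via Brook → Yarm → Selby → Linby.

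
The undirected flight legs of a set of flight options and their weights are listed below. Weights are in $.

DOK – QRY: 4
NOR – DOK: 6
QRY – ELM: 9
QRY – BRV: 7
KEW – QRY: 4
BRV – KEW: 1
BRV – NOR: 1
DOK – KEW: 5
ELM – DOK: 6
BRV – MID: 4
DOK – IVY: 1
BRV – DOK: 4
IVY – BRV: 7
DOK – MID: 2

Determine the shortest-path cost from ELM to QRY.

$9

Running Dijkstra from ELM:
ELM: 0
DOK: 6  (via ELM)
IVY: 7  (via DOK)
MID: 8  (via DOK)
QRY: 9  (via ELM)
Shortest route: ELM → QRY = $9.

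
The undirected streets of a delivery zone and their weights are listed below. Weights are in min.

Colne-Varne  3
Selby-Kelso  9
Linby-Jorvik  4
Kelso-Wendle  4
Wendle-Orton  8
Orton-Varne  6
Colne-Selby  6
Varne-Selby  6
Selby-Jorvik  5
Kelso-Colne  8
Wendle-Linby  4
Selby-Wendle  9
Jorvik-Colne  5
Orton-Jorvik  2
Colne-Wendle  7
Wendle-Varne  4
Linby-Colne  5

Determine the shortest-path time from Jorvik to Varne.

8 min

Running Dijkstra from Jorvik:
Jorvik: 0
Orton: 2  (via Jorvik)
Linby: 4  (via Jorvik)
Selby: 5  (via Jorvik)
Colne: 5  (via Jorvik)
Wendle: 8  (via Linby)
Varne: 8  (via Orton)
Shortest route: Jorvik–Orton–Varne = 8 min.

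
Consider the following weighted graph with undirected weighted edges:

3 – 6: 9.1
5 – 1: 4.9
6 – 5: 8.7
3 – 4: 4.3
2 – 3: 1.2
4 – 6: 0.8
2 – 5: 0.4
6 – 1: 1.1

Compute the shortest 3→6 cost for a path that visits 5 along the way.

Shortest 3→5: 3 → 2 → 5 = 1.6
Best 5 to 6: 5 → 1 → 6 costing 6
Total via 5: 1.6 + 6 = 7.6.

7.6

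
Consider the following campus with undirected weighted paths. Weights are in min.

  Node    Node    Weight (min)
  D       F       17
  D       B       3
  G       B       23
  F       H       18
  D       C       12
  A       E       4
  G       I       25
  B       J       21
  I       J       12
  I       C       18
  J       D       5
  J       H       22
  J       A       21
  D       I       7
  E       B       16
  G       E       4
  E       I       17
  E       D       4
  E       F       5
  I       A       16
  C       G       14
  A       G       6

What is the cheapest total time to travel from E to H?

Settle nodes by increasing distance from E:
E: 0
A: 4  (via E)
D: 4  (via E)
G: 4  (via E)
F: 5  (via E)
B: 7  (via D)
J: 9  (via D)
I: 11  (via D)
C: 16  (via D)
H: 23  (via F)
Shortest route: E → F → H = 23 min.

23 min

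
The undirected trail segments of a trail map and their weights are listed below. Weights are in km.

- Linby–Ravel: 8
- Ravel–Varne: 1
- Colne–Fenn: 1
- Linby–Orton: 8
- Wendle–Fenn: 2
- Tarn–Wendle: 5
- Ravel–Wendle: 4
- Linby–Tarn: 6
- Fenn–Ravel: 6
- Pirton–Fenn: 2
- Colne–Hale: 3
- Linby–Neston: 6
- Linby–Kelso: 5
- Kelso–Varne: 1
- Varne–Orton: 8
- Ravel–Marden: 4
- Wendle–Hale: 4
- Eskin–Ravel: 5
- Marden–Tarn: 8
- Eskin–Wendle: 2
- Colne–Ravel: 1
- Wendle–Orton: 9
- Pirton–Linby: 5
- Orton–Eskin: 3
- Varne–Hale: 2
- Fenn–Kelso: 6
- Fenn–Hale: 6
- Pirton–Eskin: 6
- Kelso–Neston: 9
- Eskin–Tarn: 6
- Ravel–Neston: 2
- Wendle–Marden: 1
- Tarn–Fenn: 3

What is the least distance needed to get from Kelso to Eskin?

7 km

Settle nodes by increasing distance from Kelso:
Kelso: 0
Varne: 1  (via Kelso)
Ravel: 2  (via Varne)
Colne: 3  (via Ravel)
Hale: 3  (via Varne)
Fenn: 4  (via Colne)
Neston: 4  (via Ravel)
Linby: 5  (via Kelso)
Wendle: 6  (via Ravel)
Marden: 6  (via Ravel)
Pirton: 6  (via Fenn)
Eskin: 7  (via Ravel)
Shortest route: Kelso → Varne → Ravel → Eskin = 7 km.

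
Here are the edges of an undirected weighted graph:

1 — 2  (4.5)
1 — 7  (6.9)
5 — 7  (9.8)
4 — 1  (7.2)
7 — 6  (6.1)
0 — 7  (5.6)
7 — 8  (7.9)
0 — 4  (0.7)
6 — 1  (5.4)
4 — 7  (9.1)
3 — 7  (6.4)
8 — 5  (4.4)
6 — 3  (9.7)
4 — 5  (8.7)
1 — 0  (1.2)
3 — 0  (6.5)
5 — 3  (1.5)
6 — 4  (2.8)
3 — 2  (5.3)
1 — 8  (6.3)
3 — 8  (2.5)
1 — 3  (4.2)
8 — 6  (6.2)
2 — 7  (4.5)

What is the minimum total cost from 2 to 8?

Candidate routes:
2 → 1 → 8: 4.5+6.3 = 10.8
2 → 3 → 8: 5.3+2.5 = 7.8
Cheapest is 2 → 3 → 8 at 7.8.

7.8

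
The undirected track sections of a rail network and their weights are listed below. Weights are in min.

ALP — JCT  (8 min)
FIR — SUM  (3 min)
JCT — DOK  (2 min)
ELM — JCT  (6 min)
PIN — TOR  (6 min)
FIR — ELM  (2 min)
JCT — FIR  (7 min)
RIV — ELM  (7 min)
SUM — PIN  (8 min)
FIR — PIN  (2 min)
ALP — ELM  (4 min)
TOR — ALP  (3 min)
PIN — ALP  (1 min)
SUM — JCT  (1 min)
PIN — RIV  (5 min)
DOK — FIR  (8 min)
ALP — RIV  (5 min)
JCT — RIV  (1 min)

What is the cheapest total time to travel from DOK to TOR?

11 min

Settle nodes by increasing distance from DOK:
DOK: 0
JCT: 2  (via DOK)
RIV: 3  (via JCT)
SUM: 3  (via JCT)
FIR: 6  (via SUM)
ELM: 8  (via JCT)
ALP: 8  (via RIV)
PIN: 8  (via RIV)
TOR: 11  (via ALP)
Shortest route: DOK–JCT–RIV–ALP–TOR = 11 min.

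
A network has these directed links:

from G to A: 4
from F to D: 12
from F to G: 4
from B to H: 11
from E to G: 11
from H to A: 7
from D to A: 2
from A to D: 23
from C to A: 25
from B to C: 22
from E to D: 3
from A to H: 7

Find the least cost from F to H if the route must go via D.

21

Best F to D: F–D costing 12
Shortest D→H: D–A–H = 9
Total via D: 12 + 9 = 21.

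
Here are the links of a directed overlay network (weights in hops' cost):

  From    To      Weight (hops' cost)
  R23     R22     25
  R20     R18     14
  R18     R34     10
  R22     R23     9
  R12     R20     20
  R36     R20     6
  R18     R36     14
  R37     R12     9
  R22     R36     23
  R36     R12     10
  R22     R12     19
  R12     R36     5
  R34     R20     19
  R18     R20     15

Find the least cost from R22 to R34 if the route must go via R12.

54 hops' cost

Shortest R22→R12: R22 → R12 = 19
Shortest R12→R34: R12 → R36 → R20 → R18 → R34 = 35
Total via R12: 19 + 35 = 54 hops' cost.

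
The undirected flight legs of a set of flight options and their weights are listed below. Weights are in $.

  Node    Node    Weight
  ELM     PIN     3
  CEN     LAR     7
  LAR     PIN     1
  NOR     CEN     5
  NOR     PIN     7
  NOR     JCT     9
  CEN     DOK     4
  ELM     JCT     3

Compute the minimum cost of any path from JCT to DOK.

Enumerating some paths:
JCT → NOR → PIN → LAR → CEN → DOK: 9+7+1+7+4 = 28
JCT → ELM → PIN → NOR → CEN → DOK: 3+3+7+5+4 = 22
JCT → ELM → PIN → LAR → CEN → DOK: 3+3+1+7+4 = 18
Cheapest is JCT → ELM → PIN → LAR → CEN → DOK at $18.

$18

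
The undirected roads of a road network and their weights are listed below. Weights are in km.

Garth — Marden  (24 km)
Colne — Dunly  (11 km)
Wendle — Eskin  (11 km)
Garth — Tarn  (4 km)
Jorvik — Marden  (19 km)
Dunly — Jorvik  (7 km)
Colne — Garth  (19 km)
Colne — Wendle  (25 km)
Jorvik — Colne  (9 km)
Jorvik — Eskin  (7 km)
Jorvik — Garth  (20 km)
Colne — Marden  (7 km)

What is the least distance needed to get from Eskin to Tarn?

Compare a few routes:
Eskin–Jorvik–Garth–Tarn: 7+20+4 = 31
Eskin–Jorvik–Dunly–Colne–Garth–Tarn: 7+7+11+19+4 = 48
Eskin–Jorvik–Colne–Garth–Tarn: 7+9+19+4 = 39
The minimum is 31 km via Eskin–Jorvik–Garth–Tarn.

31 km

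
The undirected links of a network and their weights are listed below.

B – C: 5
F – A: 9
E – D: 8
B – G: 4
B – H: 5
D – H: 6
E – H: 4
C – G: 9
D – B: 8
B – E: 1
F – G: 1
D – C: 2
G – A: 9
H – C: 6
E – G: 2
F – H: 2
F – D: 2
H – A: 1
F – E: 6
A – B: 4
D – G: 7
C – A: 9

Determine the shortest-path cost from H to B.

Enumerating some paths:
H → B: 5 = 5
H → F → G → E → B: 2+1+2+1 = 6
H → F → G → B: 2+1+4 = 7
Cheapest is H → B at 5.

5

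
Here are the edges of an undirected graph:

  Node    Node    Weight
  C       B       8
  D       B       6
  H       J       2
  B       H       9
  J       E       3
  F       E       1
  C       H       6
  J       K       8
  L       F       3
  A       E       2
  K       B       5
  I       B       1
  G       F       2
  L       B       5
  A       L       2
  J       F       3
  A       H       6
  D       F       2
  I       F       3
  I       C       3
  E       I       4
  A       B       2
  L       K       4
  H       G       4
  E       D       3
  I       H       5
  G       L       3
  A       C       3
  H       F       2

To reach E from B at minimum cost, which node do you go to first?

A

Enumerating some paths:
B → A → E: 2+2 = 4
B → I → E: 1+4 = 5
The minimum is 4 via B → A → E.
So from B the first move is to A.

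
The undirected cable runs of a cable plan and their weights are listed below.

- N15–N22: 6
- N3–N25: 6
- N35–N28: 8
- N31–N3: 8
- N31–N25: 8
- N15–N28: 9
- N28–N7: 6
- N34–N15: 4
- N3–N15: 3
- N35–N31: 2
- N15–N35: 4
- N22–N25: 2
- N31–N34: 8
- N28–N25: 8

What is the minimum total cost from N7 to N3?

18

Settle nodes by increasing distance from N7:
N7: 0
N28: 6  (via N7)
N25: 14  (via N28)
N35: 14  (via N28)
N15: 15  (via N28)
N31: 16  (via N35)
N22: 16  (via N25)
N3: 18  (via N15)
Shortest route: N7–N28–N15–N3 = 18.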